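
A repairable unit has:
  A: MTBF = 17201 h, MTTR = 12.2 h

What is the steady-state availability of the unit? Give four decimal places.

0.9993

A(A) = MTBF/(MTBF+MTTR) = 17201/(17201+12.2) = 0.9993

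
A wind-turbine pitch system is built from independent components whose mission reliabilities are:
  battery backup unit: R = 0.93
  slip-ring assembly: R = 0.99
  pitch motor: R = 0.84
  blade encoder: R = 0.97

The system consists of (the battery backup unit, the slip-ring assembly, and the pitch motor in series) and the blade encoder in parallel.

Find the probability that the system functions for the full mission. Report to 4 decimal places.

Series (battery backup unit, slip-ring assembly, and pitch motor): 0.930000 × 0.990000 × 0.840000 = 0.773388
Parallel ([0.773388] and blade encoder): 1 − (1 − 0.773388)(1 − 0.970000) = 0.9932

0.9932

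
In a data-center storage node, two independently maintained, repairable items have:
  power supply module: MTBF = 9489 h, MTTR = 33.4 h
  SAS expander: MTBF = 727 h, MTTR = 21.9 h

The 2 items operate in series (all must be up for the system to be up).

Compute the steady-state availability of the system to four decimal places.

0.9674

A(power supply module) = MTBF/(MTBF+MTTR) = 9489/(9489+33.4) = 0.996492
A(SAS expander) = MTBF/(MTBF+MTTR) = 727/(727+21.9) = 0.970757
Series availability: 0.996492 × 0.970757 = 0.9674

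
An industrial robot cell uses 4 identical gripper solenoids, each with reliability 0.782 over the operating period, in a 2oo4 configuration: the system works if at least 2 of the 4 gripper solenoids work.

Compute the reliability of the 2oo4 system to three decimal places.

R = Σ_{i=2}^{4} C(4,i) p^i (1−p)^{4−i} with p = 0.782
C(4,2)·0.782^2·0.218^2 = 0.17437
C(4,3)·0.782^3·0.218^1 = 0.41700
C(4,4)·0.782^4·0.218^0 = 0.37396
Sum = 0.965

0.965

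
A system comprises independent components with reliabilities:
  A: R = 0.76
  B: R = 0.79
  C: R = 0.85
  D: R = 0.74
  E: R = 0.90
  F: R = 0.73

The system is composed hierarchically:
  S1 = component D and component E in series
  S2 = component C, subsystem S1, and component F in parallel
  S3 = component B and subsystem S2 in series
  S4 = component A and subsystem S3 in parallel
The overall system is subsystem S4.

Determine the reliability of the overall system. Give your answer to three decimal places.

0.947

Series (D and E): 0.74000 × 0.90000 = 0.66600
Parallel (C, [0.66600], and F): 1 − (1 − 0.85000)(1 − 0.66600)(1 − 0.73000) = 0.98647
Series (B and [0.98647]): 0.79000 × 0.98647 = 0.77931
Parallel (A and [0.77931]): 1 − (1 − 0.76000)(1 − 0.77931) = 0.947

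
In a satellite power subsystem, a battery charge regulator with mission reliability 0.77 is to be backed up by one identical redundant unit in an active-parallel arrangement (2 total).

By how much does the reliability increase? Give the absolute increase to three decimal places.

R_before = 0.77
R_after = 1 − (1 − 0.77)^2 = 0.947
ΔR = 0.947 − 0.77 = 0.177

0.177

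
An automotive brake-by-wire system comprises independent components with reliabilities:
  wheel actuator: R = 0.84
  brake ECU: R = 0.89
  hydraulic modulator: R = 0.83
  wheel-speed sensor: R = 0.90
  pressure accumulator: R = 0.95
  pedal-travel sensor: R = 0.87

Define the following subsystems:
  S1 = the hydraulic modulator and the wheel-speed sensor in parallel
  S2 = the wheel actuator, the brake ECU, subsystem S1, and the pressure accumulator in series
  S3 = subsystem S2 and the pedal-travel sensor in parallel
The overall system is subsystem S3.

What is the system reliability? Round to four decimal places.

0.9608

Parallel (hydraulic modulator and wheel-speed sensor): 1 − (1 − 0.830000)(1 − 0.900000) = 0.983000
Series (wheel actuator, brake ECU, [0.983000], and pressure accumulator): 0.840000 × 0.890000 × 0.983000 × 0.950000 = 0.698146
Parallel ([0.698146] and pedal-travel sensor): 1 − (1 − 0.698146)(1 − 0.870000) = 0.9608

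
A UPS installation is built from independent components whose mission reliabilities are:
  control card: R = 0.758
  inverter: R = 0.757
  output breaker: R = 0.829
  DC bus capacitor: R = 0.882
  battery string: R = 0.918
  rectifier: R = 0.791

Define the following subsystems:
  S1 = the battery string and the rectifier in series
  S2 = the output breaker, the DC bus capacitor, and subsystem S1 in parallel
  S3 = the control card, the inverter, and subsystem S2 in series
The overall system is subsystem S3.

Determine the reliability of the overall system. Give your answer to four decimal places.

0.5706

Series (battery string and rectifier): 0.918000 × 0.791000 = 0.726138
Parallel (output breaker, DC bus capacitor, and [0.726138]): 1 − (1 − 0.829000)(1 − 0.882000)(1 − 0.726138) = 0.994474
Series (control card, inverter, and [0.994474]): 0.758000 × 0.757000 × 0.994474 = 0.5706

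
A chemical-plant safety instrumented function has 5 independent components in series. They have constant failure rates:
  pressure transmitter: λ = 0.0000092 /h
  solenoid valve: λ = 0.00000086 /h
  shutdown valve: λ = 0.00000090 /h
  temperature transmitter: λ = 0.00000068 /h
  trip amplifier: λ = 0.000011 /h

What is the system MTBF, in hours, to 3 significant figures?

44200

Series of exponential components: λ_sys = Σ λ_i
λ_sys = 0.0000092 + 0.00000086 + 0.00000090 + 0.00000068 + 0.000011 = 2.2640e-05 /h
MTBF = 1 / λ_sys = 44200 h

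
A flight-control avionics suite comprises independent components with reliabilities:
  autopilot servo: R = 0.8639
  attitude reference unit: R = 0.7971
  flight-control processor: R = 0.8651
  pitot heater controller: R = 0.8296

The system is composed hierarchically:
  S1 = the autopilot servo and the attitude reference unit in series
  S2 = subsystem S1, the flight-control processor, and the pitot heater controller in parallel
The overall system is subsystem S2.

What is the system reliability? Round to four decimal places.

Series (autopilot servo and attitude reference unit): 0.863900 × 0.797100 = 0.688615
Parallel ([0.688615], flight-control processor, and pitot heater controller): 1 − (1 − 0.688615)(1 − 0.865100)(1 − 0.829600) = 0.9928

0.9928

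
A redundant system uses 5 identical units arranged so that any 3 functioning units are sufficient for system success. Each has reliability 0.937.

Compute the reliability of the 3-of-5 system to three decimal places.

0.998

R = Σ_{i=3}^{5} C(5,i) p^i (1−p)^{5−i} with p = 0.937
C(5,3)·0.937^3·0.063^2 = 0.03265
C(5,4)·0.937^4·0.063^1 = 0.24281
C(5,5)·0.937^5·0.063^0 = 0.72227
Sum = 0.998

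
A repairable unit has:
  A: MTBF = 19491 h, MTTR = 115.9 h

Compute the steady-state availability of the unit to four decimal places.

A(A) = MTBF/(MTBF+MTTR) = 19491/(19491+115.9) = 0.9941

0.9941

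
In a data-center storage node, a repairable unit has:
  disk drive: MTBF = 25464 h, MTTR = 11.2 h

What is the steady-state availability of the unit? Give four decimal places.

A(disk drive) = MTBF/(MTBF+MTTR) = 25464/(25464+11.2) = 0.9996

0.9996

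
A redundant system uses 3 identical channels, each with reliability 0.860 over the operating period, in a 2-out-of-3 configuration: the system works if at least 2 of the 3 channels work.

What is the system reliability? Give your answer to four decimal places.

R = Σ_{i=2}^{3} C(3,i) p^i (1−p)^{3−i} with p = 0.860
C(3,2)·0.860^2·0.140^1 = 0.310632
C(3,3)·0.860^3·0.140^0 = 0.636056
Sum = 0.9467

0.9467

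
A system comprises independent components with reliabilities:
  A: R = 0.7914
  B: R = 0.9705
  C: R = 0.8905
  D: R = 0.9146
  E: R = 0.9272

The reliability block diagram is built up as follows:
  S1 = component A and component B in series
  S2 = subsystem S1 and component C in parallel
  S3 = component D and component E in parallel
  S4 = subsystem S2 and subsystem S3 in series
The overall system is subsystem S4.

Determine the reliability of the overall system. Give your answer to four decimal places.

0.9685

Series (A and B): 0.791400 × 0.970500 = 0.768054
Parallel ([0.768054] and C): 1 − (1 − 0.768054)(1 − 0.890500) = 0.974602
Parallel (D and E): 1 − (1 − 0.914600)(1 − 0.927200) = 0.993783
Series ([0.974602] and [0.993783]): 0.974602 × 0.993783 = 0.9685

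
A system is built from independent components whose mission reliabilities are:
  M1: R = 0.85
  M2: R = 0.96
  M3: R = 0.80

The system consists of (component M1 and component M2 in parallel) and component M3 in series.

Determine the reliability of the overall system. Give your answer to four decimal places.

Parallel (M1 and M2): 1 − (1 − 0.850000)(1 − 0.960000) = 0.994000
Series ([0.994000] and M3): 0.994000 × 0.800000 = 0.7952

0.7952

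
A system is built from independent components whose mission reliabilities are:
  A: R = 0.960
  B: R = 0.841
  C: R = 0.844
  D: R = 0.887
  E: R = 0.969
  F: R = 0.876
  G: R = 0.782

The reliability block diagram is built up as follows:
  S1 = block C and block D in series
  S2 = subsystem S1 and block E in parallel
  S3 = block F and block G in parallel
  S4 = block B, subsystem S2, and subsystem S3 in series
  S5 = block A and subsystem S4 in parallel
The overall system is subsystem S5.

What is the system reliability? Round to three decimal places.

Series (C and D): 0.84400 × 0.88700 = 0.74863
Parallel ([0.74863] and E): 1 − (1 − 0.74863)(1 − 0.96900) = 0.99221
Parallel (F and G): 1 − (1 − 0.87600)(1 − 0.78200) = 0.97297
Series (B, [0.99221], and [0.97297]): 0.84100 × 0.99221 × 0.97297 = 0.81189
Parallel (A and [0.81189]): 1 − (1 − 0.96000)(1 − 0.81189) = 0.992

0.992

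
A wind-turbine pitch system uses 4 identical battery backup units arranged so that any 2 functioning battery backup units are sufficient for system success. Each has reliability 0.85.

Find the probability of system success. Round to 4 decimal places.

0.9880

R = Σ_{i=2}^{4} C(4,i) p^i (1−p)^{4−i} with p = 0.85
C(4,2)·0.85^2·0.15^2 = 0.097538
C(4,3)·0.85^3·0.15^1 = 0.368475
C(4,4)·0.85^4·0.15^0 = 0.522006
Sum = 0.9880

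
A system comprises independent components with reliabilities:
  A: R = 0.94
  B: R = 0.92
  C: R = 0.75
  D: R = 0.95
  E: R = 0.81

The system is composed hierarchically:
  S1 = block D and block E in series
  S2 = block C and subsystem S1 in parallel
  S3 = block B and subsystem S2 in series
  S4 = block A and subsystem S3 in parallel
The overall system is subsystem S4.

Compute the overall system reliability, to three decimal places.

Series (D and E): 0.95000 × 0.81000 = 0.76950
Parallel (C and [0.76950]): 1 − (1 − 0.75000)(1 − 0.76950) = 0.94238
Series (B and [0.94238]): 0.92000 × 0.94238 = 0.86699
Parallel (A and [0.86699]): 1 − (1 − 0.94000)(1 − 0.86699) = 0.992

0.992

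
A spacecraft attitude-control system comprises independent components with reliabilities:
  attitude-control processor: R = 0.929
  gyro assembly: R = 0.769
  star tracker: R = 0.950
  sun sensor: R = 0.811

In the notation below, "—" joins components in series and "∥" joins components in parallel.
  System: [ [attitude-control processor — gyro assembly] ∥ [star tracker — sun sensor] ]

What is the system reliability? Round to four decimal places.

0.9344

Series (attitude-control processor and gyro assembly): 0.929000 × 0.769000 = 0.714401
Series (star tracker and sun sensor): 0.950000 × 0.811000 = 0.770450
Parallel ([0.714401] and [0.770450]): 1 − (1 − 0.714401)(1 − 0.770450) = 0.9344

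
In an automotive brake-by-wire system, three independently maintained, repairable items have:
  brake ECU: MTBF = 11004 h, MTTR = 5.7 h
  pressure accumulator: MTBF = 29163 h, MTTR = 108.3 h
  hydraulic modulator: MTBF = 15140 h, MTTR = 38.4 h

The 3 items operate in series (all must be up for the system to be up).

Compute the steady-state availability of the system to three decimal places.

0.993

A(brake ECU) = MTBF/(MTBF+MTTR) = 11004/(11004+5.7) = 0.999482
A(pressure accumulator) = MTBF/(MTBF+MTTR) = 29163/(29163+108.3) = 0.996300
A(hydraulic modulator) = MTBF/(MTBF+MTTR) = 15140/(15140+38.4) = 0.997470
Series availability: 0.999482 × 0.996300 × 0.997470 = 0.993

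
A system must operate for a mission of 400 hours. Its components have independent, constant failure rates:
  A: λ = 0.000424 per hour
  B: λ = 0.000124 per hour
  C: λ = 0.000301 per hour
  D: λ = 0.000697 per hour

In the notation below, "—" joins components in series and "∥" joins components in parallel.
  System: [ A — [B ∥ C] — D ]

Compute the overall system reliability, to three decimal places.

0.635

R(A) = exp(−0.000424 × 400) = 0.84400
R(B) = exp(−0.000124 × 400) = 0.95161
R(C) = exp(−0.000301 × 400) = 0.88657
R(D) = exp(−0.000697 × 400) = 0.75669
Parallel (B and C): 1 − (1 − 0.95161)(1 − 0.88657) = 0.99451
Series (A, [0.99451], and D): 0.84400 × 0.99451 × 0.75669 = 0.635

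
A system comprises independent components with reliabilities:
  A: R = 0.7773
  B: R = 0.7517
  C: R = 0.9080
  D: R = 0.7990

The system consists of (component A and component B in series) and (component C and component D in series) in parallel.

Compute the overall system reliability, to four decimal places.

0.8859

Series (A and B): 0.777300 × 0.751700 = 0.584296
Series (C and D): 0.908000 × 0.799000 = 0.725492
Parallel ([0.584296] and [0.725492]): 1 − (1 − 0.584296)(1 − 0.725492) = 0.8859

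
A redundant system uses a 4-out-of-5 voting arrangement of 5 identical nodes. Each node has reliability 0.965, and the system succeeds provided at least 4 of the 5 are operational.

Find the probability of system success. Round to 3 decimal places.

R = Σ_{i=4}^{5} C(5,i) p^i (1−p)^{5−i} with p = 0.965
C(5,4)·0.965^4·0.035^1 = 0.15176
C(5,5)·0.965^5·0.035^0 = 0.83683
Sum = 0.989

0.989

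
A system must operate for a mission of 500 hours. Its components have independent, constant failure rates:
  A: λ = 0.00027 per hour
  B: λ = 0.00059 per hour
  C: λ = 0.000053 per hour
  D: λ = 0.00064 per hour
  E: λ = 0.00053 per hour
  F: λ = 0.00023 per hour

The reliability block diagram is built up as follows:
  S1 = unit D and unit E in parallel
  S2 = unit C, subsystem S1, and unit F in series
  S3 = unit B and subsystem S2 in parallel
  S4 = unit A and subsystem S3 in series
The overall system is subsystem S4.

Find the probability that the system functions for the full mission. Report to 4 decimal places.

R(A) = exp(−0.00027 × 500) = 0.873716
R(B) = exp(−0.00059 × 500) = 0.744532
R(C) = exp(−0.000053 × 500) = 0.973848
R(D) = exp(−0.00064 × 500) = 0.726149
R(E) = exp(−0.00053 × 500) = 0.767206
R(F) = exp(−0.00023 × 500) = 0.891366
Parallel (D and E): 1 − (1 − 0.726149)(1 − 0.767206) = 0.936249
Series (C, [0.936249], and F): 0.973848 × 0.936249 × 0.891366 = 0.812716
Parallel (B and [0.812716]): 1 − (1 − 0.744532)(1 − 0.812716) = 0.952155
Series (A and [0.952155]): 0.873716 × 0.952155 = 0.8319

0.8319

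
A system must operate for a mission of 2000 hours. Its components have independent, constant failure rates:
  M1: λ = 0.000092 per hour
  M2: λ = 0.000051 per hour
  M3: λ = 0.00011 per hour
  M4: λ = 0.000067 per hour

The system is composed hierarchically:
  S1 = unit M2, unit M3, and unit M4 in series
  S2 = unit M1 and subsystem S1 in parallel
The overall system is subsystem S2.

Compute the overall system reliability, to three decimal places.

R(M1) = exp(−0.000092 × 2000) = 0.83194
R(M2) = exp(−0.000051 × 2000) = 0.90303
R(M3) = exp(−0.00011 × 2000) = 0.80252
R(M4) = exp(−0.000067 × 2000) = 0.87459
Series (M2, M3, and M4): 0.90303 × 0.80252 × 0.87459 = 0.63382
Parallel (M1 and [0.63382]): 1 − (1 − 0.83194)(1 − 0.63382) = 0.938

0.938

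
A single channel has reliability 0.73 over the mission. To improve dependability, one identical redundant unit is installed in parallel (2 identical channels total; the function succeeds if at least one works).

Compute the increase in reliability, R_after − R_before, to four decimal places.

0.1971

R_before = 0.73
R_after = 1 − (1 − 0.73)^2 = 0.9271
ΔR = 0.9271 − 0.73 = 0.1971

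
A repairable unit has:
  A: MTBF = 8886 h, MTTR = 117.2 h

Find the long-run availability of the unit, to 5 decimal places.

0.98698

A(A) = MTBF/(MTBF+MTTR) = 8886/(8886+117.2) = 0.98698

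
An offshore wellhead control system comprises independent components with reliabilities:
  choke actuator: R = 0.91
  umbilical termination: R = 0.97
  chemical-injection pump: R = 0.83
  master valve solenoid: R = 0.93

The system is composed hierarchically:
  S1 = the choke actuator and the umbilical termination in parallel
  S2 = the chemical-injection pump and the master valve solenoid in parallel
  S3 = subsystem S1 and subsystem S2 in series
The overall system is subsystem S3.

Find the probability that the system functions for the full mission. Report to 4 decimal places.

0.9854

Parallel (choke actuator and umbilical termination): 1 − (1 − 0.910000)(1 − 0.970000) = 0.997300
Parallel (chemical-injection pump and master valve solenoid): 1 − (1 − 0.830000)(1 − 0.930000) = 0.988100
Series ([0.997300] and [0.988100]): 0.997300 × 0.988100 = 0.9854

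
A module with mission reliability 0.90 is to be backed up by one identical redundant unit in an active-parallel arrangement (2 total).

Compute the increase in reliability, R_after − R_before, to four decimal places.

0.0900

R_before = 0.90
R_after = 1 − (1 − 0.90)^2 = 0.9900
ΔR = 0.9900 − 0.90 = 0.0900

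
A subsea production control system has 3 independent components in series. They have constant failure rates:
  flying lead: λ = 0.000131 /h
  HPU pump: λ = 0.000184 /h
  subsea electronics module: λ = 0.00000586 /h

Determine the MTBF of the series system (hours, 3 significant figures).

Series of exponential components: λ_sys = Σ λ_i
λ_sys = 0.000131 + 0.000184 + 0.00000586 = 3.2086e-04 /h
MTBF = 1 / λ_sys = 3120 h

3120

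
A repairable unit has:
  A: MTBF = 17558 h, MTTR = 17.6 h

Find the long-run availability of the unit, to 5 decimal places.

0.99900

A(A) = MTBF/(MTBF+MTTR) = 17558/(17558+17.6) = 0.99900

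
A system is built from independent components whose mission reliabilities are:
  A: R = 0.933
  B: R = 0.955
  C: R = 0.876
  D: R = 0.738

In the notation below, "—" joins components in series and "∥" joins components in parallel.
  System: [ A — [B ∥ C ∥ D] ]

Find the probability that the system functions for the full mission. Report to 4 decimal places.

0.9316

Parallel (B, C, and D): 1 − (1 − 0.955000)(1 − 0.876000)(1 − 0.738000) = 0.998538
Series (A and [0.998538]): 0.933000 × 0.998538 = 0.9316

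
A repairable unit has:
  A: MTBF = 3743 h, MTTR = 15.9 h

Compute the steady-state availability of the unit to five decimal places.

A(A) = MTBF/(MTBF+MTTR) = 3743/(3743+15.9) = 0.99577

0.99577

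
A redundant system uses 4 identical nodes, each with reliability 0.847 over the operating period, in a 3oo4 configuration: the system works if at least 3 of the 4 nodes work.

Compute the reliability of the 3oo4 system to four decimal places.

0.8866

R = Σ_{i=3}^{4} C(4,i) p^i (1−p)^{4−i} with p = 0.847
C(4,3)·0.847^3·0.153^1 = 0.371879
C(4,4)·0.847^4·0.153^0 = 0.514676
Sum = 0.8866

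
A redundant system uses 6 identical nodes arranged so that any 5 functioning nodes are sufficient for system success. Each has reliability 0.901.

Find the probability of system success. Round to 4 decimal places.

R = Σ_{i=5}^{6} C(6,i) p^i (1−p)^{6−i} with p = 0.901
C(6,5)·0.901^5·0.099^1 = 0.352704
C(6,6)·0.901^6·0.099^0 = 0.534994
Sum = 0.8877

0.8877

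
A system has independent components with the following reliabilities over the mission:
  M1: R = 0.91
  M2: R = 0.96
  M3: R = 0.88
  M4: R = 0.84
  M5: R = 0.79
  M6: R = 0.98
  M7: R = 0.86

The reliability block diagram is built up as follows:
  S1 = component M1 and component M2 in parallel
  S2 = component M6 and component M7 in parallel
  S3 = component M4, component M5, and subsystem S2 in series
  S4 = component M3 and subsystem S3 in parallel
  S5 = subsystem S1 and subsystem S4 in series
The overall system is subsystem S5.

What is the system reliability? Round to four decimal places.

0.9560

Parallel (M1 and M2): 1 − (1 − 0.910000)(1 − 0.960000) = 0.996400
Parallel (M6 and M7): 1 − (1 − 0.980000)(1 − 0.860000) = 0.997200
Series (M4, M5, and [0.997200]): 0.840000 × 0.790000 × 0.997200 = 0.661742
Parallel (M3 and [0.661742]): 1 − (1 − 0.880000)(1 − 0.661742) = 0.959409
Series ([0.996400] and [0.959409]): 0.996400 × 0.959409 = 0.9560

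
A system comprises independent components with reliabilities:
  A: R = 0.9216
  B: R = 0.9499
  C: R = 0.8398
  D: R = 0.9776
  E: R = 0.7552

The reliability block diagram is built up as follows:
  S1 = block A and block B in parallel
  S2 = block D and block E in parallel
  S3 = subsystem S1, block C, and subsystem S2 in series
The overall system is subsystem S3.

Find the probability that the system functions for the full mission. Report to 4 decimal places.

0.8319

Parallel (A and B): 1 − (1 − 0.921600)(1 − 0.949900) = 0.996072
Parallel (D and E): 1 − (1 − 0.977600)(1 − 0.755200) = 0.994516
Series ([0.996072], C, and [0.994516]): 0.996072 × 0.839800 × 0.994516 = 0.8319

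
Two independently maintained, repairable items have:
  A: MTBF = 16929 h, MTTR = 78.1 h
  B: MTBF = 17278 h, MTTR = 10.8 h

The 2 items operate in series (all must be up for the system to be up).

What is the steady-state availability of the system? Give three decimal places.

0.995

A(A) = MTBF/(MTBF+MTTR) = 16929/(16929+78.1) = 0.995408
A(B) = MTBF/(MTBF+MTTR) = 17278/(17278+10.8) = 0.999375
Series availability: 0.995408 × 0.999375 = 0.995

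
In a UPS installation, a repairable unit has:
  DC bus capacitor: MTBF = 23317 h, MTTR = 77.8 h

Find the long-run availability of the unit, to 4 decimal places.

0.9967

A(DC bus capacitor) = MTBF/(MTBF+MTTR) = 23317/(23317+77.8) = 0.9967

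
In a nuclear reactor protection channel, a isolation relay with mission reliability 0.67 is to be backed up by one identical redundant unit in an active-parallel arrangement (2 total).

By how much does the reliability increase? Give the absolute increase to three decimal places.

0.221

R_before = 0.67
R_after = 1 − (1 − 0.67)^2 = 0.891
ΔR = 0.891 − 0.67 = 0.221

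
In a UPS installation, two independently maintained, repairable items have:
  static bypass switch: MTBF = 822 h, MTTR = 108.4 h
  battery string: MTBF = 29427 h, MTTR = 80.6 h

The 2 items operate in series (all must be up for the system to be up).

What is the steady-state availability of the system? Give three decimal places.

A(static bypass switch) = MTBF/(MTBF+MTTR) = 822/(822+108.4) = 0.883491
A(battery string) = MTBF/(MTBF+MTTR) = 29427/(29427+80.6) = 0.997269
Series availability: 0.883491 × 0.997269 = 0.881

0.881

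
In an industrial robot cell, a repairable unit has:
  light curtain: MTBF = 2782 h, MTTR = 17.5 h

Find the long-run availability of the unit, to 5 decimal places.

0.99375

A(light curtain) = MTBF/(MTBF+MTTR) = 2782/(2782+17.5) = 0.99375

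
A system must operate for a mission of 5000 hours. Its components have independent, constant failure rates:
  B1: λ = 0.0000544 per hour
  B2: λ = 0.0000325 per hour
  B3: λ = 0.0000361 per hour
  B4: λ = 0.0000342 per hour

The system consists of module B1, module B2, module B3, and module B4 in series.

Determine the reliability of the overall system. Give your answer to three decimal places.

0.456

R(B1) = exp(−0.0000544 × 5000) = 0.76185
R(B2) = exp(−0.0000325 × 5000) = 0.85002
R(B3) = exp(−0.0000361 × 5000) = 0.83485
R(B4) = exp(−0.0000342 × 5000) = 0.84282
Series (B1, B2, B3, and B4): 0.76185 × 0.85002 × 0.83485 × 0.84282 = 0.456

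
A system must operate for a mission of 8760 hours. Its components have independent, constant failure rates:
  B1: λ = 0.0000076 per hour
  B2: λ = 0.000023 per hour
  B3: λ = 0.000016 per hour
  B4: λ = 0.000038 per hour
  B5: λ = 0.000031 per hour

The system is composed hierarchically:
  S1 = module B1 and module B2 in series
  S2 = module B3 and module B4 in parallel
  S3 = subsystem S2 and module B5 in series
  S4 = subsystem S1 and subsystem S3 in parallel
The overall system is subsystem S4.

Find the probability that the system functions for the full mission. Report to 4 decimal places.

R(B1) = exp(−0.0000076 × 8760) = 0.935592
R(B2) = exp(−0.000023 × 8760) = 0.817520
R(B3) = exp(−0.000016 × 8760) = 0.869219
R(B4) = exp(−0.000038 × 8760) = 0.716856
R(B5) = exp(−0.000031 × 8760) = 0.762190
Series (B1 and B2): 0.935592 × 0.817520 = 0.764865
Parallel (B3 and B4): 1 − (1 − 0.869219)(1 − 0.716856) = 0.962970
Series ([0.962970] and B5): 0.962970 × 0.762190 = 0.733966
Parallel ([0.764865] and [0.733966]): 1 − (1 − 0.764865)(1 − 0.733966) = 0.9374

0.9374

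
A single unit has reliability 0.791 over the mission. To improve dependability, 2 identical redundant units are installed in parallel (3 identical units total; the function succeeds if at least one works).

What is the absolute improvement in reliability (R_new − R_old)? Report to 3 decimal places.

0.200

R_before = 0.791
R_after = 1 − (1 − 0.791)^3 = 0.991
ΔR = 0.991 − 0.791 = 0.200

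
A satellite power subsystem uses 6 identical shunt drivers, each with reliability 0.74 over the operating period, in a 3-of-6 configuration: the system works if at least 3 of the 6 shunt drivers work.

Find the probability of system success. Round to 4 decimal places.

0.9569

R = Σ_{i=3}^{6} C(6,i) p^i (1−p)^{6−i} with p = 0.74
C(6,3)·0.74^3·0.26^3 = 0.142444
C(6,4)·0.74^4·0.26^2 = 0.304064
C(6,5)·0.74^5·0.26^1 = 0.346165
C(6,6)·0.74^6·0.26^0 = 0.164206
Sum = 0.9569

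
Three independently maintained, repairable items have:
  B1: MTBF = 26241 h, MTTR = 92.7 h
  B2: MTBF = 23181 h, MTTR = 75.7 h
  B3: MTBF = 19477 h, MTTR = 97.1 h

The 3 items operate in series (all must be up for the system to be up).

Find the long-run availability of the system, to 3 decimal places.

A(B1) = MTBF/(MTBF+MTTR) = 26241/(26241+92.7) = 0.996480
A(B2) = MTBF/(MTBF+MTTR) = 23181/(23181+75.7) = 0.996745
A(B3) = MTBF/(MTBF+MTTR) = 19477/(19477+97.1) = 0.995039
Series availability: 0.996480 × 0.996745 × 0.995039 = 0.988

0.988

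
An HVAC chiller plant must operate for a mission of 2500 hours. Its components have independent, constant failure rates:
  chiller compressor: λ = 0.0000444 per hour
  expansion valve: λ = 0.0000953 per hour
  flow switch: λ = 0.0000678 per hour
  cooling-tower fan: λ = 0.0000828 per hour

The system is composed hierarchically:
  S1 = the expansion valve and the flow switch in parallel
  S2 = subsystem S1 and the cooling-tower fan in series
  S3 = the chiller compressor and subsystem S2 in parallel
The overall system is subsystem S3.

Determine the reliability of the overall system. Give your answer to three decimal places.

R(chiller compressor) = exp(−0.0000444 × 2500) = 0.89494
R(expansion valve) = exp(−0.0000953 × 2500) = 0.78801
R(flow switch) = exp(−0.0000678 × 2500) = 0.84409
R(cooling-tower fan) = exp(−0.0000828 × 2500) = 0.81302
Parallel (expansion valve and flow switch): 1 − (1 − 0.78801)(1 − 0.84409) = 0.96695
Series ([0.96695] and cooling-tower fan): 0.96695 × 0.81302 = 0.78615
Parallel (chiller compressor and [0.78615]): 1 − (1 − 0.89494)(1 − 0.78615) = 0.978

0.978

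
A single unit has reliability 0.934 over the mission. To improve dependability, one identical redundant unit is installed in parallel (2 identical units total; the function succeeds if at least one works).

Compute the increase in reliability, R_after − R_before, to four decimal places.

0.0616

R_before = 0.934
R_after = 1 − (1 − 0.934)^2 = 0.9956
ΔR = 0.9956 − 0.934 = 0.0616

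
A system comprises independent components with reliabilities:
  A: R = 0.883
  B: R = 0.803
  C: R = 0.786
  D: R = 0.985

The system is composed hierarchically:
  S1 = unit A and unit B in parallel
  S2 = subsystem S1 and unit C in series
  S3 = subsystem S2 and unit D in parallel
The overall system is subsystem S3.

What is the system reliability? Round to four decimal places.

Parallel (A and B): 1 − (1 − 0.883000)(1 − 0.803000) = 0.976951
Series ([0.976951] and C): 0.976951 × 0.786000 = 0.767883
Parallel ([0.767883] and D): 1 − (1 − 0.767883)(1 − 0.985000) = 0.9965

0.9965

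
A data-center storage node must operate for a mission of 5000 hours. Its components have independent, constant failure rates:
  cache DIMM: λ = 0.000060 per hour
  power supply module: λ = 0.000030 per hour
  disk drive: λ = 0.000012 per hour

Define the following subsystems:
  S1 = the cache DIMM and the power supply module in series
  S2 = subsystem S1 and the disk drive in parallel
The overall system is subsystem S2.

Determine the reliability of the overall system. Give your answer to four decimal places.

R(cache DIMM) = exp(−0.000060 × 5000) = 0.740818
R(power supply module) = exp(−0.000030 × 5000) = 0.860708
R(disk drive) = exp(−0.000012 × 5000) = 0.941765
Series (cache DIMM and power supply module): 0.740818 × 0.860708 = 0.637628
Parallel ([0.637628] and disk drive): 1 − (1 − 0.637628)(1 − 0.941765) = 0.9789

0.9789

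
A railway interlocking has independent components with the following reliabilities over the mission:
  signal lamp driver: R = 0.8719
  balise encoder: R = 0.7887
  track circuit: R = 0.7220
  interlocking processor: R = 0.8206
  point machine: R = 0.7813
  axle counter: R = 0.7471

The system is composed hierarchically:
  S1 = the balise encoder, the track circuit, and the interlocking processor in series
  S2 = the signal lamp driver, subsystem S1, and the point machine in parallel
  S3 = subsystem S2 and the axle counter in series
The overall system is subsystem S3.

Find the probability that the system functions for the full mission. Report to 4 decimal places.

Series (balise encoder, track circuit, and interlocking processor): 0.788700 × 0.722000 × 0.820600 = 0.467284
Parallel (signal lamp driver, [0.467284], and point machine): 1 − (1 − 0.871900)(1 − 0.467284)(1 − 0.781300) = 0.985076
Series ([0.985076] and axle counter): 0.985076 × 0.747100 = 0.7360

0.7360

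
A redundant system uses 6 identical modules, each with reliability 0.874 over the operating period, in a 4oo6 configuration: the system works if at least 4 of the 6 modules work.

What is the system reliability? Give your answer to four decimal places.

0.9702

R = Σ_{i=4}^{6} C(6,i) p^i (1−p)^{6−i} with p = 0.874
C(6,4)·0.874^4·0.126^2 = 0.138956
C(6,5)·0.874^5·0.126^1 = 0.385548
C(6,6)·0.874^6·0.126^0 = 0.445727
Sum = 0.9702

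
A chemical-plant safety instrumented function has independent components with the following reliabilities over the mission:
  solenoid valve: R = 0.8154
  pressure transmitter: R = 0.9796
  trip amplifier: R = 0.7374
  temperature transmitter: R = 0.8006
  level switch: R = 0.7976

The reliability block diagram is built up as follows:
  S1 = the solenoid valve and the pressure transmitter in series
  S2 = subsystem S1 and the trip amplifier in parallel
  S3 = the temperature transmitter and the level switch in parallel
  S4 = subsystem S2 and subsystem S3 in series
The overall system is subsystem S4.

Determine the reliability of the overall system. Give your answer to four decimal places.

Series (solenoid valve and pressure transmitter): 0.815400 × 0.979600 = 0.798766
Parallel ([0.798766] and trip amplifier): 1 − (1 − 0.798766)(1 − 0.737400) = 0.947156
Parallel (temperature transmitter and level switch): 1 − (1 − 0.800600)(1 − 0.797600) = 0.959641
Series ([0.947156] and [0.959641]): 0.947156 × 0.959641 = 0.9089

0.9089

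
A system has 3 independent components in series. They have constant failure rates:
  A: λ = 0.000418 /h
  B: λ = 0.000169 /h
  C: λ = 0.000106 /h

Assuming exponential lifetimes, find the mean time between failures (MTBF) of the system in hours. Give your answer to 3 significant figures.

Series of exponential components: λ_sys = Σ λ_i
λ_sys = 0.000418 + 0.000169 + 0.000106 = 6.9300e-04 /h
MTBF = 1 / λ_sys = 1440 h

1440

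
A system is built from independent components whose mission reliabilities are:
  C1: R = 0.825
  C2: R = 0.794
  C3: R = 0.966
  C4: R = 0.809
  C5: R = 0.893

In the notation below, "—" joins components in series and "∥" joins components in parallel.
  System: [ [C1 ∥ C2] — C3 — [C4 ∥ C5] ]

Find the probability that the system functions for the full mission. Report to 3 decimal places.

Parallel (C1 and C2): 1 − (1 − 0.82500)(1 − 0.79400) = 0.96395
Parallel (C4 and C5): 1 − (1 − 0.80900)(1 − 0.89300) = 0.97956
Series ([0.96395], C3, and [0.97956]): 0.96395 × 0.96600 × 0.97956 = 0.912

0.912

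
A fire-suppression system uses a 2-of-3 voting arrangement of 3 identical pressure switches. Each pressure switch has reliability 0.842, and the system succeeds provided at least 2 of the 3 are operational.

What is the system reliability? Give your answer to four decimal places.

R = Σ_{i=2}^{3} C(3,i) p^i (1−p)^{3−i} with p = 0.842
C(3,2)·0.842^2·0.158^1 = 0.336049
C(3,3)·0.842^3·0.158^0 = 0.596948
Sum = 0.9330

0.9330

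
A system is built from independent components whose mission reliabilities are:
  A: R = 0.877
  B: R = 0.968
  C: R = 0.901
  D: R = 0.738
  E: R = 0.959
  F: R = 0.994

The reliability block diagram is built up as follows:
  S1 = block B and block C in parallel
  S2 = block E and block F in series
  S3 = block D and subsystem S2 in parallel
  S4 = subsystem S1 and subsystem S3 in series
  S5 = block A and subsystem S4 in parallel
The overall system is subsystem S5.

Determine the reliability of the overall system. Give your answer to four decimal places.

0.9981

Parallel (B and C): 1 − (1 − 0.968000)(1 − 0.901000) = 0.996832
Series (E and F): 0.959000 × 0.994000 = 0.953246
Parallel (D and [0.953246]): 1 − (1 − 0.738000)(1 − 0.953246) = 0.987750
Series ([0.996832] and [0.987750]): 0.996832 × 0.987750 = 0.984621
Parallel (A and [0.984621]): 1 − (1 − 0.877000)(1 − 0.984621) = 0.9981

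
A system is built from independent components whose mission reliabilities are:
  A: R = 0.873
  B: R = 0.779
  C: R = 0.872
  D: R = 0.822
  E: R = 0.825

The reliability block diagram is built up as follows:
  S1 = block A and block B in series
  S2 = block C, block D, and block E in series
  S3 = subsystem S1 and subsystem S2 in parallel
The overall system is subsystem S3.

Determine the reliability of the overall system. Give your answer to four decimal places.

0.8693

Series (A and B): 0.873000 × 0.779000 = 0.680067
Series (C, D, and E): 0.872000 × 0.822000 × 0.825000 = 0.591347
Parallel ([0.680067] and [0.591347]): 1 − (1 − 0.680067)(1 − 0.591347) = 0.8693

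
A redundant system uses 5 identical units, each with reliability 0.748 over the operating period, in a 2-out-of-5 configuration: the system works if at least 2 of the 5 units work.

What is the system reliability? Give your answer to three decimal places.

R = Σ_{i=2}^{5} C(5,i) p^i (1−p)^{5−i} with p = 0.748
C(5,2)·0.748^2·0.252^3 = 0.08954
C(5,3)·0.748^3·0.252^2 = 0.26577
C(5,4)·0.748^4·0.252^1 = 0.39444
C(5,5)·0.748^5·0.252^0 = 0.23416
Sum = 0.984

0.984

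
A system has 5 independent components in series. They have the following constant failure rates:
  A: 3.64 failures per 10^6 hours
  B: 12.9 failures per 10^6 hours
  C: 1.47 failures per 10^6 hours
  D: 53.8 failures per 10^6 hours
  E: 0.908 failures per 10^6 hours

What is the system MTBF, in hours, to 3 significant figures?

Series of exponential components: λ_sys = Σ λ_i
λ_sys = 0.00000364 + 0.0000129 + 0.00000147 + 0.0000538 + 0.000000908 = 7.2718e-05 /h
MTBF = 1 / λ_sys = 13800 h

13800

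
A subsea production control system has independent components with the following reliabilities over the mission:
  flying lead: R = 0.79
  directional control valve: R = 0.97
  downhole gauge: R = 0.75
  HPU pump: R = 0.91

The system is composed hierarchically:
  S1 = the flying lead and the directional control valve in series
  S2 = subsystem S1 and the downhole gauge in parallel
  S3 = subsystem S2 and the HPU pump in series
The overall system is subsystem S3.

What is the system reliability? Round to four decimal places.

Series (flying lead and directional control valve): 0.790000 × 0.970000 = 0.766300
Parallel ([0.766300] and downhole gauge): 1 − (1 − 0.766300)(1 − 0.750000) = 0.941575
Series ([0.941575] and HPU pump): 0.941575 × 0.910000 = 0.8568

0.8568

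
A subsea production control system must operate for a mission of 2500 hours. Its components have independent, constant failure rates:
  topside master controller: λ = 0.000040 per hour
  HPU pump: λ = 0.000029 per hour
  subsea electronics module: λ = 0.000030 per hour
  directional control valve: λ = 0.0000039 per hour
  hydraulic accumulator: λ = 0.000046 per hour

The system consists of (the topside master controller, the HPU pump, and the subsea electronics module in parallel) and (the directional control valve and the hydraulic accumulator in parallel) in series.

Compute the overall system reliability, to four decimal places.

R(topside master controller) = exp(−0.000040 × 2500) = 0.904837
R(HPU pump) = exp(−0.000029 × 2500) = 0.930066
R(subsea electronics module) = exp(−0.000030 × 2500) = 0.927743
R(directional control valve) = exp(−0.0000039 × 2500) = 0.990297
R(hydraulic accumulator) = exp(−0.000046 × 2500) = 0.891366
Parallel (topside master controller, HPU pump, and subsea electronics module): 1 − (1 − 0.904837)(1 − 0.930066)(1 − 0.927743) = 0.999519
Parallel (directional control valve and hydraulic accumulator): 1 − (1 − 0.990297)(1 − 0.891366) = 0.998946
Series ([0.999519] and [0.998946]): 0.999519 × 0.998946 = 0.9985

0.9985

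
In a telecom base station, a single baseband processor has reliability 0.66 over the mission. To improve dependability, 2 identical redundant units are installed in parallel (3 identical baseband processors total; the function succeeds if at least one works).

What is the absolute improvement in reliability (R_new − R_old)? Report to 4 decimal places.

0.3007

R_before = 0.66
R_after = 1 − (1 − 0.66)^3 = 0.9607
ΔR = 0.9607 − 0.66 = 0.3007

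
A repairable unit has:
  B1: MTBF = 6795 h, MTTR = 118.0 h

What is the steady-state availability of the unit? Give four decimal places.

A(B1) = MTBF/(MTBF+MTTR) = 6795/(6795+118.0) = 0.9829

0.9829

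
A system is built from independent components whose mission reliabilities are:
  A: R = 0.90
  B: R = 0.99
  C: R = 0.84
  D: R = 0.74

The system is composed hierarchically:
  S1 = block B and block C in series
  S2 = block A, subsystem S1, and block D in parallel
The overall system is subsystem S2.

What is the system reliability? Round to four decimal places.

Series (B and C): 0.990000 × 0.840000 = 0.831600
Parallel (A, [0.831600], and D): 1 − (1 − 0.900000)(1 − 0.831600)(1 − 0.740000) = 0.9956

0.9956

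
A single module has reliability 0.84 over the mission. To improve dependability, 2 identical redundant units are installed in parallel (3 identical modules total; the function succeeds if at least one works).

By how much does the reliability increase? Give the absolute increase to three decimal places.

R_before = 0.84
R_after = 1 − (1 − 0.84)^3 = 0.996
ΔR = 0.996 − 0.84 = 0.156

0.156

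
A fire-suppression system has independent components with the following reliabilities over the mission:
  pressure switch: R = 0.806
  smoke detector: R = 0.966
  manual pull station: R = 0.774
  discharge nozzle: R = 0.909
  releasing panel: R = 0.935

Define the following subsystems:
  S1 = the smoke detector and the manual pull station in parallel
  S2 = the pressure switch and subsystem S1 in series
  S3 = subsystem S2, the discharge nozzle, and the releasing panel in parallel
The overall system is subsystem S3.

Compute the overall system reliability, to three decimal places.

0.999

Parallel (smoke detector and manual pull station): 1 − (1 − 0.96600)(1 − 0.77400) = 0.99232
Series (pressure switch and [0.99232]): 0.80600 × 0.99232 = 0.79981
Parallel ([0.79981], discharge nozzle, and releasing panel): 1 − (1 − 0.79981)(1 − 0.90900)(1 − 0.93500) = 0.999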